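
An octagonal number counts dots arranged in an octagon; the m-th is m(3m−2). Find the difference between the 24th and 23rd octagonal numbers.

139

Consecutive octagonal numbers differ by 6n − 5: here 6·24 − 5 = 139.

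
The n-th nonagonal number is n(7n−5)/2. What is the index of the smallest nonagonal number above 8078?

49

Solve n(7n−5)/2 > 8078 for integer n.
The largest n with value ≤ 8078 is 48 (since 7944 ≤ 8078 < 8281), so the first above is n = 49, value 8281.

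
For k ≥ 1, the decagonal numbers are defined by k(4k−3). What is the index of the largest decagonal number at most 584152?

Solve n(4n−3) ≤ 584152 for integer n.
n = 382 gives 582550 ≤ 584152, while n = 383 gives 585607 > 584152; so the answer is index 382.

382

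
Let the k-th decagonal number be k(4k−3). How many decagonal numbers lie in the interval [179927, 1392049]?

378

The n-th decagonal number is n(4n−3).
Smallest index with value ≥ 179927: n = 213 (giving 180837).
Largest index with value ≤ 1392049: n = 590 (giving 1390630).
Indices 213 through 590: 378 terms.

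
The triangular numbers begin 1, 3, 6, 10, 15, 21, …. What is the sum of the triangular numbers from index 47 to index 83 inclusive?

81474

Σ i(i+1)/2 = (Σi² + Σi) / 2 over i = 47..83.
Σi = 3486 − 1081 = 2405 and Σi² = 194054 − 33511 = 160543.
(1·160543 + 1·2405) / 2 = 162948/2 = 81474.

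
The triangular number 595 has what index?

34

Set n(n+1)/2 = 595, giving n² + n − 1190 = 0.
So n = (-1 + 69) / 2 = 68/2 = 34.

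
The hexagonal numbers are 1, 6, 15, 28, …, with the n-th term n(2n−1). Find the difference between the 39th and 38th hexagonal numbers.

153

Consecutive hexagonal numbers differ by 4n − 3: here 4·39 − 3 = 153.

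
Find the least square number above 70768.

Solve n² > 70768 for integer n.
The largest n with value ≤ 70768 is 266 (since 70756 ≤ 70768 < 71289), so the first above is n = 267, value 71289.

71289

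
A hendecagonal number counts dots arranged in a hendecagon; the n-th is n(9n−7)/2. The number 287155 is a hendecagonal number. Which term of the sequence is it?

Set n(9n−7)/2 = 287155, giving 9n² − 7n − 574310 = 0.
The discriminant is 49 + 72·287155 = 20675209, and √20675209 = 4547.
So n = (7 + 4547) / 18 = 4554/18 = 253.
Check: 253·(9·253 − 7)/2 = 287155. ✓

253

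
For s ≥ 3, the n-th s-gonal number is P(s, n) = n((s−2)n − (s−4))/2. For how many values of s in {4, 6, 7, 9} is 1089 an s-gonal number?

2

s = 4: P(4, 33) = 1089. ✓
s = 6: P(6, 23) = 1035 and P(6, 24) = 1128; 1089 is not s-gonal.
s = 7: P(7, 21) = 1071 and P(7, 22) = 1177; 1089 is not s-gonal.
s = 9: P(9, 18) = 1089. ✓
Hits: s ∈ {4, 9} → 2.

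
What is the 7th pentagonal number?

The 7th pentagonal number is n(3n−1)/2 with n = 7.
7·(3·7 − 1)/2 = 7·20/2 = 7·10 = 70.

70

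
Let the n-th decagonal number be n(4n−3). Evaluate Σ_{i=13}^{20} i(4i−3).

Σ i(4i−3) = 4Σi² − 3Σi over i = 13..20.
Σi = 210 − 78 = 132 and Σi² = 2870 − 650 = 2220.
4·2220 − 3·132 = 8484.

8484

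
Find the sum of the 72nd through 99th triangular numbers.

104454

Σ i(i+1)/2 = (Σi² + Σi) / 2 over i = 72..99.
Σi = 4950 − 2556 = 2394 and Σi² = 328350 − 121836 = 206514.
(1·206514 + 1·2394) / 2 = 208908/2 = 104454.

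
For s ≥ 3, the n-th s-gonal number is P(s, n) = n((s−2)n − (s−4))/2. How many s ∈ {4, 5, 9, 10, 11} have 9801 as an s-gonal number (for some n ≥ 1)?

2

s = 4: P(4, 99) = 9801. ✓
s = 5: P(5, 81) = 9801. ✓
s = 9: P(9, 53) = 9699 and P(9, 54) = 10071; 9801 is not s-gonal.
s = 10: P(10, 49) = 9457 and P(10, 50) = 9850; 9801 is not s-gonal.
s = 11: P(11, 47) = 9776 and P(11, 48) = 10200; 9801 is not s-gonal.
Hits: s ∈ {4, 5} → 2.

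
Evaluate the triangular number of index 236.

236·237/2 = 55932/2 = 27966.

27966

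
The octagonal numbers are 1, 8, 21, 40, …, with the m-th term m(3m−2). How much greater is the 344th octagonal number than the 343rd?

Consecutive octagonal numbers differ by 6n − 5: here 6·344 − 5 = 2059.

2059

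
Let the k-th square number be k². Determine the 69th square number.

69² = 4761.

4761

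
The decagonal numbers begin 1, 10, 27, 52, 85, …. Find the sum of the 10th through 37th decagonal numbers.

67186

Σ i(4i−3) = 4Σi² − 3Σi over i = 10..37.
Σi = 703 − 45 = 658 and Σi² = 17575 − 285 = 17290.
4·17290 − 3·658 = 67186.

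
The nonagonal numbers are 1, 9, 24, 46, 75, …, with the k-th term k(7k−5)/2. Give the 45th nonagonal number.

45·(7·45 − 5)/2 = 45·310/2 = 45·155 = 6975.

6975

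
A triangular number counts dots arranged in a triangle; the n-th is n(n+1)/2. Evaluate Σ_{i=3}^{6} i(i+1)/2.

Σ i(i+1)/2 = (Σi² + Σi) / 2 over i = 3..6.
Σi = 21 − 3 = 18 and Σi² = 91 − 5 = 86.
(1·86 + 1·18) / 2 = 104/2 = 52.

52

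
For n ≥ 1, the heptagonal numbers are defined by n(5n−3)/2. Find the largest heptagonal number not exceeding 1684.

1651

Solve n(5n−3)/2 ≤ 1684 for integer n.
n = 26 gives 1651 ≤ 1684, while n = 27 gives 1782 > 1684; so the answer is 1651.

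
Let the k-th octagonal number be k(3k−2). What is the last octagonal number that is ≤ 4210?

4033

Solve n(3n−2) ≤ 4210 for integer n.
n = 37 gives 4033 ≤ 4210, while n = 38 gives 4256 > 4210; so the answer is 4033.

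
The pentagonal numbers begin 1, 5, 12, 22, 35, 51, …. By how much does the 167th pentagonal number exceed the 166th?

Consecutive pentagonal numbers differ by 3n − 2: here 3·167 − 2 = 499.

499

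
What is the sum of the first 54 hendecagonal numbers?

237600

Σ i(9i−7)/2 = (9Σi² − 7Σi) / 2 over i = 1..54.
Σi = 1485 and Σi² = 53955.
(9·53955 − 7·1485) / 2 = 475200/2 = 237600.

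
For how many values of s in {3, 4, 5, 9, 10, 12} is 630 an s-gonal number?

s = 3: P(3, 35) = 630. ✓
s = 4: P(4, 25) = 625 and P(4, 26) = 676; 630 is not s-gonal.
s = 5: P(5, 20) = 590 and P(5, 21) = 651; 630 is not s-gonal.
s = 9: P(9, 13) = 559 and P(9, 14) = 651; 630 is not s-gonal.
s = 10: P(10, 12) = 540 and P(10, 13) = 637; 630 is not s-gonal.
s = 12: P(12, 11) = 561 and P(12, 12) = 672; 630 is not s-gonal.
Hits: s ∈ {3} → 1.

1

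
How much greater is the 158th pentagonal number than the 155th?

1407

158·(3·158 − 1)/2 = 37367 and 155·(3·155 − 1)/2 = 35960.
Difference: 37367 − 35960 = 1407.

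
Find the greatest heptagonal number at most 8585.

8323

Solve n(5n−3)/2 ≤ 8585 for integer n.
n = 58 gives 8323 ≤ 8585, while n = 59 gives 8614 > 8585; so the answer is 8323.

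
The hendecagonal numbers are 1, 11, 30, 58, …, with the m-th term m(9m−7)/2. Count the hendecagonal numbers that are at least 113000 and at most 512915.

180

The n-th hendecagonal number is n(9n−7)/2.
Smallest index with value ≥ 113000: n = 159 (giving 113208).
Largest index with value ≤ 512915: n = 338 (giving 512915).
Indices 159 through 338: 180 terms.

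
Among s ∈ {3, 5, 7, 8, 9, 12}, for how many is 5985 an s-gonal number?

2

s = 3: P(3, 108) = 5886 and P(3, 109) = 5995; 5985 is not s-gonal.
s = 5: P(5, 63) = 5922 and P(5, 64) = 6112; 5985 is not s-gonal.
s = 7: P(7, 49) = 5929 and P(7, 50) = 6175; 5985 is not s-gonal.
s = 8: P(8, 45) = 5985. ✓
s = 9: P(9, 41) = 5781 and P(9, 42) = 6069; 5985 is not s-gonal.
s = 12: P(12, 35) = 5985. ✓
Hits: s ∈ {8, 12} → 2.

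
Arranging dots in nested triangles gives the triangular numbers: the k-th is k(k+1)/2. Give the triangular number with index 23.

The 23rd triangular number is n(n+1)/2 with n = 23.
23·24/2 = 552/2 = 276.

276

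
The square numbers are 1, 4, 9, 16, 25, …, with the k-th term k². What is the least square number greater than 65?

81

Solve n² > 65 for integer n.
The largest n with value ≤ 65 is 8 (since 64 ≤ 65 < 81), so the first above is n = 9, value 81.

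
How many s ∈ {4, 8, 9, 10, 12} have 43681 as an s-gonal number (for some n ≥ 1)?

2

s = 4: P(4, 209) = 43681. ✓
s = 8: P(8, 121) = 43681. ✓
s = 9: P(9, 112) = 43624 and P(9, 113) = 44409; 43681 is not s-gonal.
s = 10: P(10, 104) = 42952 and P(10, 105) = 43785; 43681 is not s-gonal.
s = 12: P(12, 93) = 42873 and P(12, 94) = 43804; 43681 is not s-gonal.
Hits: s ∈ {4, 8} → 2.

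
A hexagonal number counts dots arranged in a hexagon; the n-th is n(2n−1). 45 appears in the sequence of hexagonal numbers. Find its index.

5

Set n(2n−1) = 45, giving 2n² − n − 45 = 0.
The discriminant is 1 + 8·45 = 361, and √361 = 19.
So n = (1 + 19) / 4 = 20/4 = 5.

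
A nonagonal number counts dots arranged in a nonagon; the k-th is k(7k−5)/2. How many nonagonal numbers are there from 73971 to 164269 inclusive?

The n-th nonagonal number is n(7n−5)/2.
Smallest index with value ≥ 73971: n = 146 (giving 74241).
Largest index with value ≤ 164269: n = 217 (giving 164269).
Indices 146 through 217: 72 terms.

72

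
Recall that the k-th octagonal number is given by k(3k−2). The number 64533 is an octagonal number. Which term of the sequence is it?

147

Set n(3n−2) = 64533, giving 3n² − 2n − 64533 = 0.
The discriminant is 4 + 12·64533 = 774400, and √774400 = 880.
So n = (2 + 880) / 6 = 882/6 = 147.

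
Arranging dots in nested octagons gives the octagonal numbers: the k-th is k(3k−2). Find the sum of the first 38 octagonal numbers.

55575

Σ i(3i−2) = 3Σi² − 2Σi over i = 1..38.
Σi = 741 and Σi² = 19019.
3·19019 − 2·741 = 55575.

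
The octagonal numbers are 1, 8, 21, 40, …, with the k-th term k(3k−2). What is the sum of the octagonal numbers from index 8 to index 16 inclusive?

Σ i(3i−2) = 3Σi² − 2Σi over i = 8..16.
Σi = 136 − 28 = 108 and Σi² = 1496 − 140 = 1356.
3·1356 − 2·108 = 3852.

3852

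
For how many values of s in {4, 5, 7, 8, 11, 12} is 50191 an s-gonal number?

1

s = 4: P(4, 224) = 50176 and P(4, 225) = 50625; 50191 is not s-gonal.
s = 5: P(5, 183) = 50142 and P(5, 184) = 50692; 50191 is not s-gonal.
s = 7: P(7, 141) = 49491 and P(7, 142) = 50197; 50191 is not s-gonal.
s = 8: P(8, 129) = 49665 and P(8, 130) = 50440; 50191 is not s-gonal.
s = 11: P(11, 106) = 50191. ✓
s = 12: P(12, 100) = 49600 and P(12, 101) = 50601; 50191 is not s-gonal.
Hits: s ∈ {11} → 1.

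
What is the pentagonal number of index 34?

The 34th pentagonal number is n(3n−1)/2 with n = 34.
34·(3·34 − 1)/2 = 34·101/2 = 1717.

1717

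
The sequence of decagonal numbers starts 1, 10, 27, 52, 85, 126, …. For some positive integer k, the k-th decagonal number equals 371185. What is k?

Set n(4n−3) = 371185, giving 4n² − 3n − 371185 = 0.
The discriminant is 9 + 16·371185 = 5938969, and √5938969 = 2437.
So n = (3 + 2437) / 8 = 2440/8 = 305.

305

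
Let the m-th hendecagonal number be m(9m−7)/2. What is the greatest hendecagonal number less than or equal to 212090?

211141

Solve n(9n−7)/2 ≤ 212090 for integer n.
n = 217 gives 211141 ≤ 212090, while n = 218 gives 213095 > 212090; so the answer is 211141.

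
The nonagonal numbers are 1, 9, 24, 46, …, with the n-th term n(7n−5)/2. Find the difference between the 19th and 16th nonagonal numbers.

19·(7·19 − 5)/2 = 1216 and 16·(7·16 − 5)/2 = 856.
Difference: 1216 − 856 = 360.

360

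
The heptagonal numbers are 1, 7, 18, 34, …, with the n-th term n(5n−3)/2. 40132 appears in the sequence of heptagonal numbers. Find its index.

Set n(5n−3)/2 = 40132, giving 5n² − 3n − 80264 = 0.
The discriminant is 9 + 40·40132 = 1605289, and √1605289 = 1267.
So n = (3 + 1267) / 10 = 1270/10 = 127.
Check: 127·(5·127 − 3)/2 = 40132. ✓

127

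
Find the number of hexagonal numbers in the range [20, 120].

The n-th hexagonal number is n(2n−1).
Smallest index with value ≥ 20: n = 4 (giving 28).
Largest index with value ≤ 120: n = 8 (giving 120).
Indices 4 through 8: 5 terms.

5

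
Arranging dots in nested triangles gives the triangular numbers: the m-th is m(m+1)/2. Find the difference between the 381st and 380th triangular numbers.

381

Consecutive triangular numbers differ by n: T_{381} − T_{380} = 381.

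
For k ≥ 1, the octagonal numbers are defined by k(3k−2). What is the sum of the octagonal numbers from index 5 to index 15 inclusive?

3410

Σ i(3i−2) = 3Σi² − 2Σi over i = 5..15.
Σi = 120 − 10 = 110 and Σi² = 1240 − 30 = 1210.
3·1210 − 2·110 = 3410.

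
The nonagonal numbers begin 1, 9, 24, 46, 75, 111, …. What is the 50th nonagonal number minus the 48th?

681

50·(7·50 − 5)/2 = 8625 and 48·(7·48 − 5)/2 = 7944.
Difference: 8625 − 7944 = 681.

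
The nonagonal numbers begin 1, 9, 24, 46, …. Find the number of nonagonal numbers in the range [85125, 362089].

166

The n-th nonagonal number is n(7n−5)/2.
Smallest index with value ≥ 85125: n = 157 (giving 85879).
Largest index with value ≤ 362089: n = 322 (giving 362089).
Indices 157 through 322: 166 terms.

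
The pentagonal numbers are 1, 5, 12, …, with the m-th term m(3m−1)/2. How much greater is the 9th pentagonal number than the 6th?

9·(3·9 − 1)/2 = 117 and 6·(3·6 − 1)/2 = 51.
Difference: 117 − 51 = 66.

66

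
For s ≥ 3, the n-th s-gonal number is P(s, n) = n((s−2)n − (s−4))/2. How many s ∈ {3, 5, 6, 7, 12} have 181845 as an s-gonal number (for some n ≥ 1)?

1

s = 3: P(3, 602) = 181503 and P(3, 603) = 182106; 181845 is not s-gonal.
s = 5: P(5, 348) = 181482 and P(5, 349) = 182527; 181845 is not s-gonal.
s = 6: P(6, 301) = 180901 and P(6, 302) = 182106; 181845 is not s-gonal.
s = 7: P(7, 270) = 181845. ✓
s = 12: P(12, 191) = 181641 and P(12, 192) = 183552; 181845 is not s-gonal.
Hits: s ∈ {7} → 1.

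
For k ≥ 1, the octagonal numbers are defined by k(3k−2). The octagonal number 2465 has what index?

29

Set n(3n−2) = 2465, giving 3n² − 2n − 2465 = 0.
The discriminant is 4 + 12·2465 = 29584, and √29584 = 172.
So n = (2 + 172) / 6 = 174/6 = 29.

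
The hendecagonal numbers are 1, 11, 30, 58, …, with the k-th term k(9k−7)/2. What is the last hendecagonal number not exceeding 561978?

Solve n(9n−7)/2 ≤ 561978 for integer n.
n = 353 gives 559505 ≤ 561978, while n = 354 gives 562683 > 561978; so the answer is 559505.

559505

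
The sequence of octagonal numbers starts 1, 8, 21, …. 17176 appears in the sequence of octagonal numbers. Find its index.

76

Set n(3n−2) = 17176, giving 3n² − 2n − 17176 = 0.
The discriminant is 4 + 12·17176 = 206116, and √206116 = 454.
So n = (2 + 454) / 6 = 456/6 = 76.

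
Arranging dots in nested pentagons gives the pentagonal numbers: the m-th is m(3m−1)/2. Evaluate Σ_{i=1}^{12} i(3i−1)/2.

Σ i(3i−1)/2 = (3Σi² − Σi) / 2 over i = 1..12.
Σi = 78 and Σi² = 650.
(3·650 − 1·78) / 2 = 1872/2 = 936.

936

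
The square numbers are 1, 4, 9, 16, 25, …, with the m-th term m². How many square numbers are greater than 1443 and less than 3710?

23

The n-th square number is n².
Smallest index with value > 1443: n = 38 (giving 1444).
Largest index with value < 3710: n = 60 (giving 3600).
Indices 38 through 60: 23 terms.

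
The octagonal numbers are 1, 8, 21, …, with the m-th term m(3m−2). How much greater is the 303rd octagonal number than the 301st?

3620

303·(3·303 − 2) = 274821 and 301·(3·301 − 2) = 271201.
Difference: 274821 − 271201 = 3620.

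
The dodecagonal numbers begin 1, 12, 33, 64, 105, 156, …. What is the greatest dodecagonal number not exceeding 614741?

614601

Solve n(5n−4) ≤ 614741 for integer n.
n = 351 gives 614601 ≤ 614741, while n = 352 gives 618112 > 614741; so the answer is 614601.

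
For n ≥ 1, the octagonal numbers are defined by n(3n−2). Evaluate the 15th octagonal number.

645

The 15th octagonal number is n(3n−2) with n = 15.
15·(3·15 − 2) = 15·43 = 645.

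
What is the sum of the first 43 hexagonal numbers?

Σ i(2i−1) = 2Σi² − Σi over i = 1..43.
Σi = 946 and Σi² = 27434.
2·27434 − 1·946 = 53922.

53922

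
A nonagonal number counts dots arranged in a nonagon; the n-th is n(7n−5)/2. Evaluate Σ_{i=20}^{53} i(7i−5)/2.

Σ i(7i−5)/2 = (7Σi² − 5Σi) / 2 over i = 20..53.
Σi = 1431 − 190 = 1241 and Σi² = 51039 − 2470 = 48569.
(7·48569 − 5·1241) / 2 = 333778/2 = 166889.

166889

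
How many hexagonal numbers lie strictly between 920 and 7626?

40

The n-th hexagonal number is n(2n−1).
Smallest index with value > 920: n = 22 (giving 946).
Largest index with value < 7626: n = 61 (giving 7381).
Indices 22 through 61: 40 terms.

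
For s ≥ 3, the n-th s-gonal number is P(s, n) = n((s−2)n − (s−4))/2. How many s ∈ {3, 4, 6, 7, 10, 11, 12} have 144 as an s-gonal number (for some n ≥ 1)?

s = 3: P(3, 16) = 136 and P(3, 17) = 153; 144 is not s-gonal.
s = 4: P(4, 12) = 144. ✓
s = 6: P(6, 8) = 120 and P(6, 9) = 153; 144 is not s-gonal.
s = 7: P(7, 7) = 112 and P(7, 8) = 148; 144 is not s-gonal.
s = 10: P(10, 6) = 126 and P(10, 7) = 175; 144 is not s-gonal.
s = 11: P(11, 6) = 141 and P(11, 7) = 196; 144 is not s-gonal.
s = 12: P(12, 5) = 105 and P(12, 6) = 156; 144 is not s-gonal.
Hits: s ∈ {4} → 1.

1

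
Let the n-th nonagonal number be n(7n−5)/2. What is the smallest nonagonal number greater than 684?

750

Solve n(7n−5)/2 > 684 for integer n.
The largest n with value ≤ 684 is 14 (since 651 ≤ 684 < 750), so the first above is n = 15, value 750.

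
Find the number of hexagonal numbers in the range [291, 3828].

32

The n-th hexagonal number is n(2n−1).
Smallest index with value ≥ 291: n = 13 (giving 325).
Largest index with value ≤ 3828: n = 44 (giving 3828).
Indices 13 through 44: 32 terms.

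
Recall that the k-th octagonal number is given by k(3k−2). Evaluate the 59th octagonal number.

59·(3·59 − 2) = 59·175 = 10325.

10325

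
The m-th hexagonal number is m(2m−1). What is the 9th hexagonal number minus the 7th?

9·(2·9 − 1) = 153 and 7·(2·7 − 1) = 91.
Difference: 153 − 91 = 62.

62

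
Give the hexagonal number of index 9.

9·(2·9 − 1) = 9·17 = 153.

153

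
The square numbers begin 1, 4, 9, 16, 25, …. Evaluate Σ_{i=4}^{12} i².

636

Σ_{i=4}^{12} i² = 650 − 14 = 636.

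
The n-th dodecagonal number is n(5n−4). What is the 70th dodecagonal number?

The 70th dodecagonal number is n(5n−4) with n = 70.
70·(5·70 − 4) = 70·346 = 24220.

24220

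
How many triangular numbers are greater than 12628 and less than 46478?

146

The n-th triangular number is n(n+1)/2.
Smallest index with value > 12628: n = 159 (giving 12720).
Largest index with value < 46478: n = 304 (giving 46360).
Indices 159 through 304: 146 terms.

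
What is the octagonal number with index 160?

76480

160·(3·160 − 2) = 160·478 = 76480.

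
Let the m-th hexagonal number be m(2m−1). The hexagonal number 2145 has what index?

33

Set n(2n−1) = 2145, giving 2n² − n − 2145 = 0.
The discriminant is 1 + 8·2145 = 17161, and √17161 = 131.
So n = (1 + 131) / 4 = 132/4 = 33.
Check: 33·(2·33 − 1) = 2145. ✓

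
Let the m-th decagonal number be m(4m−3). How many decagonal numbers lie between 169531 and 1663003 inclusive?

439

The n-th decagonal number is n(4n−3).
Smallest index with value ≥ 169531: n = 207 (giving 170775).
Largest index with value ≤ 1663003: n = 645 (giving 1662165).
Indices 207 through 645: 439 terms.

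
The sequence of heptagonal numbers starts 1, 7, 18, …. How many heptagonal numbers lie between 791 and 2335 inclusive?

12

The n-th heptagonal number is n(5n−3)/2.
Smallest index with value ≥ 791: n = 19 (giving 874).
Largest index with value ≤ 2335: n = 30 (giving 2205).
Indices 19 through 30: 12 terms.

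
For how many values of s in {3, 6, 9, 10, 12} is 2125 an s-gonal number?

1

s = 3: P(3, 64) = 2080 and P(3, 65) = 2145; 2125 is not s-gonal.
s = 6: P(6, 32) = 2016 and P(6, 33) = 2145; 2125 is not s-gonal.
s = 9: P(9, 25) = 2125. ✓
s = 10: P(10, 23) = 2047 and P(10, 24) = 2232; 2125 is not s-gonal.
s = 12: P(12, 21) = 2121 and P(12, 22) = 2332; 2125 is not s-gonal.
Hits: s ∈ {9} → 1.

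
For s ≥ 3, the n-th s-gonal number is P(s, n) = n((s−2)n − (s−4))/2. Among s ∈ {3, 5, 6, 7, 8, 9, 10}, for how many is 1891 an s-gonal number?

s = 3: P(3, 61) = 1891. ✓
s = 5: P(5, 35) = 1820 and P(5, 36) = 1926; 1891 is not s-gonal.
s = 6: P(6, 31) = 1891. ✓
s = 7: P(7, 27) = 1782 and P(7, 28) = 1918; 1891 is not s-gonal.
s = 8: P(8, 25) = 1825 and P(8, 26) = 1976; 1891 is not s-gonal.
s = 9: P(9, 23) = 1794 and P(9, 24) = 1956; 1891 is not s-gonal.
s = 10: P(10, 22) = 1870 and P(10, 23) = 2047; 1891 is not s-gonal.
Hits: s ∈ {3, 6} → 2.

2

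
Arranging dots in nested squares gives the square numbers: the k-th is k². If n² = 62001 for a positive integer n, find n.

249

We need n² = 62001, so n = √62001 = 249.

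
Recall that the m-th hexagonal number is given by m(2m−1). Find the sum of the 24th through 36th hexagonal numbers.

Σ i(2i−1) = 2Σi² − Σi over i = 24..36.
Σi = 666 − 276 = 390 and Σi² = 16206 − 4324 = 11882.
2·11882 − 1·390 = 23374.

23374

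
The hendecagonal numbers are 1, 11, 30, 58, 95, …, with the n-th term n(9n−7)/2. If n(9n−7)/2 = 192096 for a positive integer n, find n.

Set n(9n−7)/2 = 192096, giving 9n² − 7n − 384192 = 0.
So n = (7 + 3719) / 18 = 3726/18 = 207.

207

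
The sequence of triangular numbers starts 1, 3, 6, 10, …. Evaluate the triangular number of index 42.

903

The 42nd triangular number is n(n+1)/2 with n = 42.
42·43/2 = 1806/2 = 903.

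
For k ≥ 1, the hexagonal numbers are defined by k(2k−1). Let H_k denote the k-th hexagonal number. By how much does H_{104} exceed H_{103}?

413

Consecutive hexagonal numbers differ by 4n − 3: here 4·104 − 3 = 413.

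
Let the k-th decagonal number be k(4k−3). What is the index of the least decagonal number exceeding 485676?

Solve n(4n−3) > 485676 for integer n.
The largest n with value ≤ 485676 is 348 (since 483372 ≤ 485676 < 486157), so the first above is n = 349, value 486157.

349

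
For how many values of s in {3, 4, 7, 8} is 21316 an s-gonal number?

s = 3: P(3, 205) = 21115 and P(3, 206) = 21321; 21316 is not s-gonal.
s = 4: P(4, 146) = 21316. ✓
s = 7: P(7, 92) = 21022 and P(7, 93) = 21483; 21316 is not s-gonal.
s = 8: P(8, 84) = 21000 and P(8, 85) = 21505; 21316 is not s-gonal.
Hits: s ∈ {4} → 1.

1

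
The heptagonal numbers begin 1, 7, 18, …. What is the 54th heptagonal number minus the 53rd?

Consecutive heptagonal numbers differ by 5n − 4: here 5·54 − 4 = 266.

266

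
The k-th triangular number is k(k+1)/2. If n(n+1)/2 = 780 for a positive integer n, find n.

Set n(n+1)/2 = 780, giving n² + n − 1560 = 0.
The discriminant is 1 + 8·780 = 6241, and √6241 = 79.
So n = (-1 + 79) / 2 = 78/2 = 39.

39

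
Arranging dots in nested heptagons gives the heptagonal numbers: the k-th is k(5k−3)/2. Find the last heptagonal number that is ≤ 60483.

59830

Solve n(5n−3)/2 ≤ 60483 for integer n.
n = 155 gives 59830 ≤ 60483, while n = 156 gives 60606 > 60483; so the answer is 59830.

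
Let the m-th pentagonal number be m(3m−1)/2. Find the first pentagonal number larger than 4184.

4187

Solve n(3n−1)/2 > 4184 for integer n.
The largest n with value ≤ 4184 is 52 (since 4030 ≤ 4184 < 4187), so the first above is n = 53, value 4187.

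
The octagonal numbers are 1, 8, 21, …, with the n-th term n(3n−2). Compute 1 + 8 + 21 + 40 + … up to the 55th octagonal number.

Σ i(3i−2) = 3Σi² − 2Σi over i = 1..55.
Σi = 1540 and Σi² = 56980.
3·56980 − 2·1540 = 167860.

167860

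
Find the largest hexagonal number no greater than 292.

276

Solve n(2n−1) ≤ 292 for integer n.
n = 12 gives 276 ≤ 292, while n = 13 gives 325 > 292; so the answer is 276.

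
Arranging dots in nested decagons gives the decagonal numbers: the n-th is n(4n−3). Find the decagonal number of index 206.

169126

The 206th decagonal number is n(4n−3) with n = 206.
206·(4·206 − 3) = 206·821 = 169126.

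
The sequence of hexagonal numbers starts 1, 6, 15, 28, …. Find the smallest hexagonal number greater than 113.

Solve n(2n−1) > 113 for integer n.
The largest n with value ≤ 113 is 7 (since 91 ≤ 113 < 120), so the first above is n = 8, value 120.

120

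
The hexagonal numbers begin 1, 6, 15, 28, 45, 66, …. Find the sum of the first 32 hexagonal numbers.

22352

Σ i(2i−1) = 2Σi² − Σi over i = 1..32.
Σi = 528 and Σi² = 11440.
2·11440 − 1·528 = 22352.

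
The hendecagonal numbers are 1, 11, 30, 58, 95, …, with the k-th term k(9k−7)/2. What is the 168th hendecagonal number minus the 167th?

1504

Consecutive hendecagonal numbers differ by 9n − 8: here 9·168 − 8 = 1504.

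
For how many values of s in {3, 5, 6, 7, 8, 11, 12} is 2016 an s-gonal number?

s = 3: P(3, 63) = 2016. ✓
s = 5: P(5, 36) = 1926 and P(5, 37) = 2035; 2016 is not s-gonal.
s = 6: P(6, 32) = 2016. ✓
s = 7: P(7, 28) = 1918 and P(7, 29) = 2059; 2016 is not s-gonal.
s = 8: P(8, 26) = 1976 and P(8, 27) = 2133; 2016 is not s-gonal.
s = 11: P(11, 21) = 1911 and P(11, 22) = 2101; 2016 is not s-gonal.
s = 12: P(12, 20) = 1920 and P(12, 21) = 2121; 2016 is not s-gonal.
Hits: s ∈ {3, 6} → 2.

2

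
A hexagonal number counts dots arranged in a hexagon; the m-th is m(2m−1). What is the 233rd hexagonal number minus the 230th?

2775

233·(2·233 − 1) = 108345 and 230·(2·230 − 1) = 105570.
Difference: 108345 − 105570 = 2775.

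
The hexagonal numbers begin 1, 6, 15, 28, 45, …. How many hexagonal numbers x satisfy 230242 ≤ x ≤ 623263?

219

The n-th hexagonal number is n(2n−1).
Smallest index with value ≥ 230242: n = 340 (giving 230860).
Largest index with value ≤ 623263: n = 558 (giving 622170).
Indices 340 through 558: 219 terms.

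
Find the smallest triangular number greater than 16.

Solve n(n+1)/2 > 16 for integer n.
The largest n with value ≤ 16 is 5 (since 15 ≤ 16 < 21), so the first above is n = 6, value 21.

21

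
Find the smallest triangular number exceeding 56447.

56616

Solve n(n+1)/2 > 56447 for integer n.
The largest n with value ≤ 56447 is 335 (since 56280 ≤ 56447 < 56616), so the first above is n = 336, value 56616.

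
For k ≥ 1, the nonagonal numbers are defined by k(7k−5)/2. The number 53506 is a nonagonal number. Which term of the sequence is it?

124

Set n(7n−5)/2 = 53506, giving 7n² − 5n − 107012 = 0.
The discriminant is 25 + 56·53506 = 2996361, and √2996361 = 1731.
So n = (5 + 1731) / 14 = 1736/14 = 124.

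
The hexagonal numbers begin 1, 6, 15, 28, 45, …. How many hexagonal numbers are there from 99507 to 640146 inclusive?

343

The n-th hexagonal number is n(2n−1).
Smallest index with value ≥ 99507: n = 224 (giving 100128).
Largest index with value ≤ 640146: n = 566 (giving 640146).
Indices 224 through 566: 343 terms.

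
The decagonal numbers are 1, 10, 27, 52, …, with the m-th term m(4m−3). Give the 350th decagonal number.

The 350th decagonal number is n(4n−3) with n = 350.
350·(4·350 − 3) = 350·1397 = 488950.

488950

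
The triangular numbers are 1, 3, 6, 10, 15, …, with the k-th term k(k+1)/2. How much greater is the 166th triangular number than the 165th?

Consecutive triangular numbers differ by n: T_{166} − T_{165} = 166.

166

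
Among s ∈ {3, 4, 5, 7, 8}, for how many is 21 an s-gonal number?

2

s = 3: P(3, 6) = 21. ✓
s = 4: P(4, 4) = 16 and P(4, 5) = 25; 21 is not s-gonal.
s = 5: P(5, 3) = 12 and P(5, 4) = 22; 21 is not s-gonal.
s = 7: P(7, 3) = 18 and P(7, 4) = 34; 21 is not s-gonal.
s = 8: P(8, 3) = 21. ✓
Hits: s ∈ {3, 8} → 2.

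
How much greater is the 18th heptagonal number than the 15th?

18·(5·18 − 3)/2 = 783 and 15·(5·15 − 3)/2 = 540.
Difference: 783 − 540 = 243.

243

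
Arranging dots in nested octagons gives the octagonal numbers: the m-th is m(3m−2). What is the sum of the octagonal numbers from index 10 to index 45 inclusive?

91350

Σ i(3i−2) = 3Σi² − 2Σi over i = 10..45.
Σi = 1035 − 45 = 990 and Σi² = 31395 − 285 = 31110.
3·31110 − 2·990 = 91350.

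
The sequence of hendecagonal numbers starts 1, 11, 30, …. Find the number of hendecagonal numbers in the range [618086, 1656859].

The n-th hendecagonal number is n(9n−7)/2.
Smallest index with value ≥ 618086: n = 371 (giving 618086).
Largest index with value ≤ 1656859: n = 607 (giving 1655896).
Indices 371 through 607: 237 terms.

237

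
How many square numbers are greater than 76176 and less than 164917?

130

The n-th square number is n².
Smallest index with value > 76176: n = 277 (giving 76729).
Largest index with value < 164917: n = 406 (giving 164836).
Indices 277 through 406: 130 terms.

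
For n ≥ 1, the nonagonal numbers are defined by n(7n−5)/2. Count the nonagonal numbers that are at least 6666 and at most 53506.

81

The n-th nonagonal number is n(7n−5)/2.
Smallest index with value ≥ 6666: n = 44 (giving 6666).
Largest index with value ≤ 53506: n = 124 (giving 53506).
Indices 44 through 124: 81 terms.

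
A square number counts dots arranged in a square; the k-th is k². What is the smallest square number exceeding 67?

81

Solve n² > 67 for integer n.
The largest n with value ≤ 67 is 8 (since 64 ≤ 67 < 81), so the first above is n = 9, value 81.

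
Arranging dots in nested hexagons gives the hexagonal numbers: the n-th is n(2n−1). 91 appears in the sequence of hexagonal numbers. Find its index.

Set n(2n−1) = 91, giving 2n² − n − 91 = 0.
So n = (1 + 27) / 4 = 28/4 = 7.
Check: 7·(2·7 − 1) = 91. ✓

7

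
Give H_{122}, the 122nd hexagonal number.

The 122nd hexagonal number is n(2n−1) with n = 122.
122·(2·122 − 1) = 122·243 = 29646.

29646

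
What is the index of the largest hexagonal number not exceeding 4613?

48

Solve n(2n−1) ≤ 4613 for integer n.
n = 48 gives 4560 ≤ 4613, while n = 49 gives 4753 > 4613; so the answer is index 48.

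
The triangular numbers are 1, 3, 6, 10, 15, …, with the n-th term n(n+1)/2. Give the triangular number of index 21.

231

The 21st triangular number is n(n+1)/2 with n = 21.
21·22/2 = 462/2 = 231.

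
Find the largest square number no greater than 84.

81

Solve n² ≤ 84 for integer n.
n = 9 gives 81 ≤ 84, while n = 10 gives 100 > 84; so the answer is 81.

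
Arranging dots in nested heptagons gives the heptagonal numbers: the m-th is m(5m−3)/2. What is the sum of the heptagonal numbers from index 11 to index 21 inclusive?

7051

Σ i(5i−3)/2 = (5Σi² − 3Σi) / 2 over i = 11..21.
Σi = 231 − 55 = 176 and Σi² = 3311 − 385 = 2926.
(5·2926 − 3·176) / 2 = 14102/2 = 7051.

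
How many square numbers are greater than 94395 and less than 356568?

The n-th square number is n².
Smallest index with value > 94395: n = 308 (giving 94864).
Largest index with value < 356568: n = 597 (giving 356409).
Indices 308 through 597: 290 terms.

290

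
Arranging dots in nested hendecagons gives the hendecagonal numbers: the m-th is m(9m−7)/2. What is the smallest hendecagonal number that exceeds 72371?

73280

Solve n(9n−7)/2 > 72371 for integer n.
The largest n with value ≤ 72371 is 127 (since 72136 ≤ 72371 < 73280), so the first above is n = 128, value 73280.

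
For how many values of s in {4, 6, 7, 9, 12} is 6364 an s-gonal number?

1

s = 4: P(4, 79) = 6241 and P(4, 80) = 6400; 6364 is not s-gonal.
s = 6: P(6, 56) = 6216 and P(6, 57) = 6441; 6364 is not s-gonal.
s = 7: P(7, 50) = 6175 and P(7, 51) = 6426; 6364 is not s-gonal.
s = 9: P(9, 43) = 6364. ✓
s = 12: P(12, 36) = 6336 and P(12, 37) = 6697; 6364 is not s-gonal.
Hits: s ∈ {9} → 1.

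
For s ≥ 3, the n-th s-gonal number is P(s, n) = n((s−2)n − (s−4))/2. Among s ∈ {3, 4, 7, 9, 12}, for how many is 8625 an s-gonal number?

1

s = 3: P(3, 130) = 8515 and P(3, 131) = 8646; 8625 is not s-gonal.
s = 4: P(4, 92) = 8464 and P(4, 93) = 8649; 8625 is not s-gonal.
s = 7: P(7, 59) = 8614 and P(7, 60) = 8910; 8625 is not s-gonal.
s = 9: P(9, 50) = 8625. ✓
s = 12: P(12, 41) = 8241 and P(12, 42) = 8652; 8625 is not s-gonal.
Hits: s ∈ {9} → 1.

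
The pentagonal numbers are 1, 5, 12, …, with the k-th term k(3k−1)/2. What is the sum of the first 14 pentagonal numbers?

Σ i(3i−1)/2 = (3Σi² − Σi) / 2 over i = 1..14.
Σi = 105 and Σi² = 1015.
(3·1015 − 1·105) / 2 = 2940/2 = 1470.

1470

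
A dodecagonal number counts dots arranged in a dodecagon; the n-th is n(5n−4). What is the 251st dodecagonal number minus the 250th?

Consecutive dodecagonal numbers differ by 10n − 9: here 10·251 − 9 = 2501.

2501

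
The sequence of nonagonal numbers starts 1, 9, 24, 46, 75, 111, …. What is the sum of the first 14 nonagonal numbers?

Σ i(7i−5)/2 = (7Σi² − 5Σi) / 2 over i = 1..14.
Σi = 105 and Σi² = 1015.
(7·1015 − 5·105) / 2 = 6580/2 = 3290.

3290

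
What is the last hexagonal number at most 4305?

4186

Solve n(2n−1) ≤ 4305 for integer n.
n = 46 gives 4186 ≤ 4305, while n = 47 gives 4371 > 4305; so the answer is 4186.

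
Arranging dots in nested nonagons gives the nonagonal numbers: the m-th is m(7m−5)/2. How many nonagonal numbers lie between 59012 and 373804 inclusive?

197

The n-th nonagonal number is n(7n−5)/2.
Smallest index with value ≥ 59012: n = 131 (giving 59736).
Largest index with value ≤ 373804: n = 327 (giving 373434).
Indices 131 through 327: 197 terms.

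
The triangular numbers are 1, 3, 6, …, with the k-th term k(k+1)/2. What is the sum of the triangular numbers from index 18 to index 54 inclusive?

26751

Σ i(i+1)/2 = (Σi² + Σi) / 2 over i = 18..54.
Σi = 1485 − 153 = 1332 and Σi² = 53955 − 1785 = 52170.
(1·52170 + 1·1332) / 2 = 53502/2 = 26751.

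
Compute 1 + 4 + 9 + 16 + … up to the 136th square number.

Σ_{i=1}^{136} i² = 136·137·273/6 = 847756.

847756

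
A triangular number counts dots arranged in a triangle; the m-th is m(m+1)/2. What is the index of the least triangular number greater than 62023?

352

Solve n(n+1)/2 > 62023 for integer n.
The largest n with value ≤ 62023 is 351 (since 61776 ≤ 62023 < 62128), so the first above is n = 352, value 62128.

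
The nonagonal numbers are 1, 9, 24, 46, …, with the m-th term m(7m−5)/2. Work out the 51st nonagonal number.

The 51st nonagonal number is n(7n−5)/2 with n = 51.
51·(7·51 − 5)/2 = 51·352/2 = 51·176 = 8976.

8976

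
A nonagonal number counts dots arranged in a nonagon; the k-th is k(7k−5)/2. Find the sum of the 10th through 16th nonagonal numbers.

Σ i(7i−5)/2 = (7Σi² − 5Σi) / 2 over i = 10..16.
Σi = 136 − 45 = 91 and Σi² = 1496 − 285 = 1211.
(7·1211 − 5·91) / 2 = 8022/2 = 4011.

4011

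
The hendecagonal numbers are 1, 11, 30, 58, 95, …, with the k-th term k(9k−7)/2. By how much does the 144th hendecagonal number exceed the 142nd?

144·(9·144 − 7)/2 = 92808 and 142·(9·142 − 7)/2 = 90241.
Difference: 92808 − 90241 = 2567.

2567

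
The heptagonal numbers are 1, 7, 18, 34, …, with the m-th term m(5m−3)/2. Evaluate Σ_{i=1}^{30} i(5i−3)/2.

Σ i(5i−3)/2 = (5Σi² − 3Σi) / 2 over i = 1..30.
Σi = 465 and Σi² = 9455.
(5·9455 − 3·465) / 2 = 45880/2 = 22940.

22940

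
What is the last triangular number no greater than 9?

6

Solve n(n+1)/2 ≤ 9 for integer n.
n = 3 gives 6 ≤ 9, while n = 4 gives 10 > 9; so the answer is 6.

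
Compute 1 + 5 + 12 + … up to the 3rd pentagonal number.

18

Σ i(3i−1)/2 = (3Σi² − Σi) / 2 over i = 1..3.
Σi = 6 and Σi² = 14.
(3·14 − 1·6) / 2 = 36/2 = 18.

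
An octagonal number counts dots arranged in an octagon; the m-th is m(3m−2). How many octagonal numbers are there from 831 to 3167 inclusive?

16

The n-th octagonal number is n(3n−2).
Smallest index with value ≥ 831: n = 17 (giving 833).
Largest index with value ≤ 3167: n = 32 (giving 3008).
Indices 17 through 32: 16 terms.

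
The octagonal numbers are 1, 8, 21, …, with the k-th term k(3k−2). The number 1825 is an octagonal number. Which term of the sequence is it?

Set n(3n−2) = 1825, giving 3n² − 2n − 1825 = 0.
The discriminant is 4 + 12·1825 = 21904, and √21904 = 148.
So n = (2 + 148) / 6 = 150/6 = 25.
Check: 25·(3·25 − 2) = 1825. ✓

25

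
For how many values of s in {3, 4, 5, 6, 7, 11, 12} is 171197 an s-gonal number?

1

s = 3: P(3, 584) = 170820 and P(3, 585) = 171405; 171197 is not s-gonal.
s = 4: P(4, 413) = 170569 and P(4, 414) = 171396; 171197 is not s-gonal.
s = 5: P(5, 338) = 171197. ✓
s = 6: P(6, 292) = 170236 and P(6, 293) = 171405; 171197 is not s-gonal.
s = 7: P(7, 261) = 169911 and P(7, 262) = 171217; 171197 is not s-gonal.
s = 11: P(11, 195) = 170430 and P(11, 196) = 172186; 171197 is not s-gonal.
s = 12: P(12, 185) = 170385 and P(12, 186) = 172236; 171197 is not s-gonal.
Hits: s ∈ {5} → 1.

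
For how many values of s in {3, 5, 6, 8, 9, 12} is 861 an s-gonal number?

s = 3: P(3, 41) = 861. ✓
s = 5: P(5, 24) = 852 and P(5, 25) = 925; 861 is not s-gonal.
s = 6: P(6, 21) = 861. ✓
s = 8: P(8, 17) = 833 and P(8, 18) = 936; 861 is not s-gonal.
s = 9: P(9, 16) = 856 and P(9, 17) = 969; 861 is not s-gonal.
s = 12: P(12, 13) = 793 and P(12, 14) = 924; 861 is not s-gonal.
Hits: s ∈ {3, 6} → 2.

2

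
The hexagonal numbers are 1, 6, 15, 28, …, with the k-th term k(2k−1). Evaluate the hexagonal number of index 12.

276

12·(2·12 − 1) = 12·23 = 276.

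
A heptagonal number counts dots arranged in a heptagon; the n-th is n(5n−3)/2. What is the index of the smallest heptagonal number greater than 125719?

Solve n(5n−3)/2 > 125719 for integer n.
The largest n with value ≤ 125719 is 224 (since 125104 ≤ 125719 < 126225), so the first above is n = 225, value 126225.

225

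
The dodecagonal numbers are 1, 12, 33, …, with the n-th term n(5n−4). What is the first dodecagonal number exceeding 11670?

Solve n(5n−4) > 11670 for integer n.
The largest n with value ≤ 11670 is 48 (since 11328 ≤ 11670 < 11809), so the first above is n = 49, value 11809.

11809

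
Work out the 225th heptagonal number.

126225

The 225th heptagonal number is n(5n−3)/2 with n = 225.
225·(5·225 − 3)/2 = 225·1122/2 = 225·561 = 126225.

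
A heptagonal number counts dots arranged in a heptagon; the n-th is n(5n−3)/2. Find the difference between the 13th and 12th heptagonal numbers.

Consecutive heptagonal numbers differ by 5n − 4: here 5·13 − 4 = 61.

61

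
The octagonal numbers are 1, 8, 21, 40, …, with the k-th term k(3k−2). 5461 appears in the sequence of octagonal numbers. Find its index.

43

Set n(3n−2) = 5461, giving 3n² − 2n − 5461 = 0.
So n = (2 + 256) / 6 = 258/6 = 43.
Check: 43·(3·43 − 2) = 5461. ✓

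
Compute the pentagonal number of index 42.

The 42nd pentagonal number is n(3n−1)/2 with n = 42.
42·(3·42 − 1)/2 = 42·125/2 = 2625.

2625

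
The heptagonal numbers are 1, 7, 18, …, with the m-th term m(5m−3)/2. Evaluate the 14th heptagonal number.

14·(5·14 − 3)/2 = 14·67/2 = 469.

469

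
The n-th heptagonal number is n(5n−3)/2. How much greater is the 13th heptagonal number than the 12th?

61

Consecutive heptagonal numbers differ by 5n − 4: here 5·13 − 4 = 61.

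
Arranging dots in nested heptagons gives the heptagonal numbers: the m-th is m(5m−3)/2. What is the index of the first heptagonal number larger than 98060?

Solve n(5n−3)/2 > 98060 for integer n.
The largest n with value ≤ 98060 is 198 (since 97713 ≤ 98060 < 98704), so the first above is n = 199, value 98704.

199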